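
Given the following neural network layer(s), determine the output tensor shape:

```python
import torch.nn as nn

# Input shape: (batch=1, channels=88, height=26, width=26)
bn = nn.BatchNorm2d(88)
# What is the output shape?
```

Input: (1, 88, 26, 26) -> Output: (1, 88, 26, 26)

Answer: (1, 88, 26, 26)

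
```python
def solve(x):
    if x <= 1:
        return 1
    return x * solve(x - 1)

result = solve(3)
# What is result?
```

solve(3) = 3 * 2 * 1 = 6

Answer: 6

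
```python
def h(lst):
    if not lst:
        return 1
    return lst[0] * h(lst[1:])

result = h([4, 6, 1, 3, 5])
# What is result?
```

Product over [4, 6, 1, 3, 5] = 4 * 6 * 1 * 3 * 5 = 360

Answer: 360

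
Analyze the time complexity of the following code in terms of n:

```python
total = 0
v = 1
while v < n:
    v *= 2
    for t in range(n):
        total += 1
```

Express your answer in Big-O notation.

Each loop level contributes: log n × n. Multiplying the contributions gives O(n log n).

Answer: O(n log n)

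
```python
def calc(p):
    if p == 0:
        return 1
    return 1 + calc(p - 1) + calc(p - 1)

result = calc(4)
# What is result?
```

calc(p) = 1 + 2·calc(p-1), calc(0)=1. Closed form: (1+1)·2^4 - 1 = 31.

Answer: 31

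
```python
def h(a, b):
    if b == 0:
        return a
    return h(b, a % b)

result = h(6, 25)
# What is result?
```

h(6, 25) -> h(25, 6) -> h(6, 1) -> h(1, 0) -> 1

Answer: 1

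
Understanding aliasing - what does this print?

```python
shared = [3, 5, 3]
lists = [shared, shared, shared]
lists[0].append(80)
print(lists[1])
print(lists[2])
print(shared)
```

Key concept: list of same reference.
Step by step:
`shared = [3, 5, 3]` → shared = [3, 5, 3]
`lists = [shared, shared, shared]` → lists = [[3, 5, 3], [3, 5, 3], [3, 5, 3]]
`lists[0].append(80)` → shared = [3, 5, 3, 80]; lists = [[3, 5, 3, 80], [3, 5, 3, 80], [3, 5, 3, 80]]
`print(lists[1])` → prints [3, 5, 3, 80]
`print(lists[2])` → prints [3, 5, 3, 80]
`print(shared)` → prints [3, 5, 3, 80]

Answer:
[3, 5, 3, 80]
[3, 5, 3, 80]
[3, 5, 3, 80]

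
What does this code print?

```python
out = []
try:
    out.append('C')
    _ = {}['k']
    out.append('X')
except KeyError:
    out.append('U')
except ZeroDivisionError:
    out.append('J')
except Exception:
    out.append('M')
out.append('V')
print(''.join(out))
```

Execution trace: 'C' (try body) → 'U' (except KeyError) → 'V' (after the try/except). Output: CUV

Answer: CUV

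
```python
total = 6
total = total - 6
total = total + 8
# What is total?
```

Trace:
`total = 6` → total = 6
`total = total - 6` → total = 0
`total = total + 8` → total = 8
So total = 8

Answer: 8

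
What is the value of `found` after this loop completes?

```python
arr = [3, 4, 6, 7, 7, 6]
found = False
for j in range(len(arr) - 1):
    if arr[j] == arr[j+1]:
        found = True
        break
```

Check consecutive duplicates in [3, 4, 6, 7, 7, 6]
`found` takes the values: False → True

Answer: True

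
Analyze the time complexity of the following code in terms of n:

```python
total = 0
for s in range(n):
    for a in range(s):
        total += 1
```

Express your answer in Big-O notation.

Each loop level contributes: n × n. Multiplying the contributions gives O(n^2).

Answer: O(n^2)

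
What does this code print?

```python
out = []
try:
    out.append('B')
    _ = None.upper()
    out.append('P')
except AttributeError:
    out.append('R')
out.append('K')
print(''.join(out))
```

Execution trace: 'B' (try body) → 'R' (except AttributeError) → 'K' (after the try/except). Output: BRK

Answer: BRK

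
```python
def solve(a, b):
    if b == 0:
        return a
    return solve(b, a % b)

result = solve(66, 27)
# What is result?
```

solve(66, 27) -> solve(27, 12) -> solve(12, 3) -> solve(3, 0) -> 3

Answer: 3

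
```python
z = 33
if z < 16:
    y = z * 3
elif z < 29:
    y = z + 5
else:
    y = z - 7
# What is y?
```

Trace:
`z = 33` → z = 33
`if z < 16: ...` → z < 16 is False, z < 29 is False, take else branch → y = 26
So y = 26

Answer: 26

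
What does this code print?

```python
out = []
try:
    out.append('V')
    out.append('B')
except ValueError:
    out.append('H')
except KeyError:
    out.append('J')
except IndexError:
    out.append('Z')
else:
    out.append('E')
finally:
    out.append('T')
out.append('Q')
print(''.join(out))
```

Execution trace: 'V' (try body) → 'B' (try body, no exception) → 'E' (else) → 'T' (finally) → 'Q' (after the try/except). Output: VBETQ

Answer: VBETQ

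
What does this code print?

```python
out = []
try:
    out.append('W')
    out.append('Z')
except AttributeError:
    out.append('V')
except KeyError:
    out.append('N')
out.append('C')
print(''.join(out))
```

Execution trace: 'W' (try body) → 'Z' (try body, no exception) → 'C' (after the try/except). Output: WZC

Answer: WZC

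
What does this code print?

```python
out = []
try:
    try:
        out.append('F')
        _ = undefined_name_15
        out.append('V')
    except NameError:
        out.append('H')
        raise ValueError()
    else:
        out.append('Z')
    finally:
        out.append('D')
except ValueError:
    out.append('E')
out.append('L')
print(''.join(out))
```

Execution trace: 'F' (inner try body) → 'H' (inner except NameError) → 'D' (inner finally) → 'E' (outer except ValueError) → 'L' (after the try/except). Output: FHDEL

Answer: FHDEL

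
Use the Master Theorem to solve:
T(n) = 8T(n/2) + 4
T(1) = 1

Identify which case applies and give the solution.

a=8, b=2, f(n)=4. log_2(8) = 3. Since c=0 < 3, Case 1 applies: T(n) = Θ(n^log_b(a)) = O(n^3).

Answer: O(n^3) - Case 1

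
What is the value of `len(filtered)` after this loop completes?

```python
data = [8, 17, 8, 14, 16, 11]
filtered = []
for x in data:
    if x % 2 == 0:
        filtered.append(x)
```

Count even numbers in [8, 17, 8, 14, 16, 11]
`filtered` takes the values: [] → [8] → [8, 8] → [8, 8, 14] → [8, 8, 14, 16]
So `len(filtered)` = 4

Answer: 4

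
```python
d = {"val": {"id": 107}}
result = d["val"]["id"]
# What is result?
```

Trace:
`d = {"val": {"id": 107}}` → d = {'val': {'id': 107}}
`result = d["val"]["id"]` → result = 107
So result = 107

Answer: 107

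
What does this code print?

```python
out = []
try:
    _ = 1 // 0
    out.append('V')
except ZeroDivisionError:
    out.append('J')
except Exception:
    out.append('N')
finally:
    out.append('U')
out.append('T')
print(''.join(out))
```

Execution trace: 'J' (except ZeroDivisionError) → 'U' (finally) → 'T' (after the try/except). Output: JUT

Answer: JUT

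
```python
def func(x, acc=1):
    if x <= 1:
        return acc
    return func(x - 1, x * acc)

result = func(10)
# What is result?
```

Accumulator trace (n, acc): (10, 1) -> (9, 10) -> (8, 90) -> (7, 720) -> (6, 5040) -> (5, 30240) -> (4, 151200) -> (3, 604800) -> (2, 1814400) -> (1, 3628800) -> return 3628800

Answer: 3628800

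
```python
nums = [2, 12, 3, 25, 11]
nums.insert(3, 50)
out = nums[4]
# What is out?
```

Trace:
`nums = [2, 12, 3, 25, 11]` → nums = [2, 12, 3, 25, 11]
`nums.insert(3, 50)` → nums = [2, 12, 3, 50, 25, 11]
`out = nums[4]` → out = 25
So out = 25

Answer: 25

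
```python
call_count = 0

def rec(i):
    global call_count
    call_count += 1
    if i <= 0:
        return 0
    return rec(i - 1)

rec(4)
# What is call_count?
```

Linear recursion stepping by 1: 5 calls from i=4 down to ≤0.

Answer: 5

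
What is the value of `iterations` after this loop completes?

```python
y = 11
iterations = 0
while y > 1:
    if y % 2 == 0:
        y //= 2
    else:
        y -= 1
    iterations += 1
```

Steps to reduce 11 to 1
`iterations` takes the values: 0 → 1 → 2 → 3 → 4 → 5

Answer: 5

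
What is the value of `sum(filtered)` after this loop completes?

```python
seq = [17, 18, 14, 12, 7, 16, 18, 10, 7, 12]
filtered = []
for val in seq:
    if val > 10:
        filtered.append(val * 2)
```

Sum of doubled values > 10
`filtered` takes the values: [] → [34] → [34, 36] → [34, 36, 28] → [34, 36, 28, 24] → [34, 36, 28, 24, 32] → [34, 36, 28, 24, 32, 36] → [34, 36, 28, 24, 32, 36, 24]
So `sum(filtered)` = 214

Answer: 214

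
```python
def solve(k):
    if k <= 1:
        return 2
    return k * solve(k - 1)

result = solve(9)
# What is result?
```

solve(9) = 9 * 8 * 7 * 6 * 5 * 4 * 3 * 2 * 2 = 725760

Answer: 725760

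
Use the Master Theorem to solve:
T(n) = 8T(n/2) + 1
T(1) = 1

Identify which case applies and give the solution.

a=8, b=2, f(n)=1. log_2(8) = 3. Since c=0 < 3, Case 1 applies: T(n) = Θ(n^log_b(a)) = O(n^3).

Answer: O(n^3) - Case 1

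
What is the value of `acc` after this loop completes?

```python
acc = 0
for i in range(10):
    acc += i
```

Sum of 0 to 9 = 45
`acc` takes the values: 0 → 1 → 3 → 6 → 10 → 15 → 21 → 28 → 36 → 45

Answer: 45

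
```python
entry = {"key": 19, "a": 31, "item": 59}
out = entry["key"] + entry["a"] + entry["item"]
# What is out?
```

Trace:
`entry = {"key": 19, "a": 31, "item": 59}` → entry = {'key': 19, 'a': 31, 'item': 59}
`out = entry["key"] + entry["a"] + entry["item"]` → out = 109
So out = 109

Answer: 109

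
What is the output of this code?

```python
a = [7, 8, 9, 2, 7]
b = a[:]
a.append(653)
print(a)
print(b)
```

Key concept: slice [:] creates copy.
Step by step:
`a = [7, 8, 9, 2, 7]` → a = [7, 8, 9, 2, 7]
`b = a[:]` → b = [7, 8, 9, 2, 7]
`a.append(653)` → a = [7, 8, 9, 2, 7, 653]
`print(a)` → prints [7, 8, 9, 2, 7, 653]
`print(b)` → prints [7, 8, 9, 2, 7]

Answer:
[7, 8, 9, 2, 7, 653]
[7, 8, 9, 2, 7]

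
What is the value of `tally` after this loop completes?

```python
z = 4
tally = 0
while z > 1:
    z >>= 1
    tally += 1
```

Count right shifts until 1
`tally` takes the values: 0 → 1 → 2

Answer: 2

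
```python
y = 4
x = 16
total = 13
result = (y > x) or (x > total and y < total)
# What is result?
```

Trace:
`y = 4` → y = 4
`x = 16` → x = 16
`total = 13` → total = 13
`result = (y > x) or (x > total and y < total)` → result = True
So result = True

Answer: True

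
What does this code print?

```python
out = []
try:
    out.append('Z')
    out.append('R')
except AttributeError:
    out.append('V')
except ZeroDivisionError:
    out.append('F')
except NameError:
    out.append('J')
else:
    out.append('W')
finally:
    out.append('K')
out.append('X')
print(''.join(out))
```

Execution trace: 'Z' (try body) → 'R' (try body, no exception) → 'W' (else) → 'K' (finally) → 'X' (after the try/except). Output: ZRWKX

Answer: ZRWKX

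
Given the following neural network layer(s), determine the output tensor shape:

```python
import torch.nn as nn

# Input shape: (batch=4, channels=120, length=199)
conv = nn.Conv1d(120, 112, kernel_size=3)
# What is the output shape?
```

Input: (4, 120, 199) -> Output: (4, 112, 197)

Answer: (4, 112, 197)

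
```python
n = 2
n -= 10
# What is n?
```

Trace:
`n = 2` → n = 2
`n -= 10` → n = -8
So n = -8

Answer: -8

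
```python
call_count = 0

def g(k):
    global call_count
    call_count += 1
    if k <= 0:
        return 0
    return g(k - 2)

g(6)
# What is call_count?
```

Linear recursion stepping by 2: 4 calls from k=6 down to ≤0.

Answer: 4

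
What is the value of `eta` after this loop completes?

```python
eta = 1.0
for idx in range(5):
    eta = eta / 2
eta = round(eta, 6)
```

Halving LR 5 times: 1 / 2^5
`eta` takes the values: 1.0 → 0.5 → 0.25 → 0.125 → 0.0625 → 0.03125

Answer: 0.03125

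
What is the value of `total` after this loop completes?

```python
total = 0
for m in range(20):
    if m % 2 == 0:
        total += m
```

Sum of even numbers 0 to 19
`total` takes the values: 0 → 2 → 6 → 12 → 20 → 30 → 42 → 56 → 72 → 90

Answer: 90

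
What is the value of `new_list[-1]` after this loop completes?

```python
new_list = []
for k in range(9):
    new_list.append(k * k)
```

Last element of squares 0 to 8
`new_list` takes the values: [] → [0] → [0, 1] → [0, 1, 4] → [0, 1, 4, 9] → [0, 1, 4, 9, 16] → [0, 1, 4, 9, 16, 25] → [0, 1, 4, 9, 16, 25, 36] → [0, 1, 4, 9, 16, 25, 36, 49] → [0, 1, 4, 9, 16, 25, 36, 49, 64]
So `new_list[-1]` = 64

Answer: 64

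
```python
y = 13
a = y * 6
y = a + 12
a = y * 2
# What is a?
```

Trace:
`y = 13` → y = 13
`a = y * 6` → a = 78
`y = a + 12` → y = 90
`a = y * 2` → a = 180
So a = 180

Answer: 180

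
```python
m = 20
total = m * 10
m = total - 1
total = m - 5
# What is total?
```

Trace:
`m = 20` → m = 20
`total = m * 10` → total = 200
`m = total - 1` → m = 199
`total = m - 5` → total = 194
So total = 194

Answer: 194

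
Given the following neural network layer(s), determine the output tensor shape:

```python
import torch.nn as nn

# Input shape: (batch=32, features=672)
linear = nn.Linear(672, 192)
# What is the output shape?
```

Input: (32, 672) -> Output: (32, 192)

Answer: (32, 192)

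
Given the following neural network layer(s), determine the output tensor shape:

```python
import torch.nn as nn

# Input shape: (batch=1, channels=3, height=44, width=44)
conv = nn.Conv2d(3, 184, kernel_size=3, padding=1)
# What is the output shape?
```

Input: (1, 3, 44, 44) -> Output: (1, 184, 44, 44)

Answer: (1, 184, 44, 44)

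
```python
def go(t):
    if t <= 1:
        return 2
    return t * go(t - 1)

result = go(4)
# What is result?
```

go(4) = 4 * 3 * 2 * 2 = 48

Answer: 48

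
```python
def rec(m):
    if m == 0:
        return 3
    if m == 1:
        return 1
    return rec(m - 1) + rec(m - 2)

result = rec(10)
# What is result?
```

Build up from base cases: rec(0)=3, rec(1)=1, rec(2)=4, rec(3)=5, rec(4)=9, rec(5)=14, rec(6)=23, ..., rec(10)=157

Answer: 157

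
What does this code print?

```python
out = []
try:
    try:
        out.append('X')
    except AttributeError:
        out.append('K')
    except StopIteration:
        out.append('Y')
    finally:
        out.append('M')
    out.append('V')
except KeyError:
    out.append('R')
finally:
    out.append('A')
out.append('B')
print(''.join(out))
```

Execution trace: 'X' (inner try body, no exception) → 'M' (inner finally) → 'V' (try body, no exception) → 'A' (finally) → 'B' (after the try/except). Output: XMVAB

Answer: XMVAB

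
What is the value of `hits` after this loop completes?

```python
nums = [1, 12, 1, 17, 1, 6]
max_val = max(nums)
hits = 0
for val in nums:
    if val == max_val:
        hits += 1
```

Count of max value 17 in [1, 12, 1, 17, 1, 6]
`hits` takes the values: 0 → 1

Answer: 1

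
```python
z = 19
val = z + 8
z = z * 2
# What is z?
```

Trace:
`z = 19` → z = 19
`val = z + 8` → val = 27
`z = z * 2` → z = 38
So z = 38

Answer: 38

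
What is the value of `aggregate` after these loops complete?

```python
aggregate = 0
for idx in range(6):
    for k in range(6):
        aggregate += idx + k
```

Sum of all idx+k for idx,k in 6x6
`aggregate` takes the values: 0 → 1 → 3 → 6 → 10 → 15 → 16 → 18 → 21 → 25 → 30 → 36 → 38 → 41 → 45 → 50 → 56 → 63 → 66 → 70 → 75 → 81 → 88 → 96 → 100 → 105 → 111 → 118 → 126 → 135 → 140 → 146 → 153 → 161 → 170 → 180

Answer: 180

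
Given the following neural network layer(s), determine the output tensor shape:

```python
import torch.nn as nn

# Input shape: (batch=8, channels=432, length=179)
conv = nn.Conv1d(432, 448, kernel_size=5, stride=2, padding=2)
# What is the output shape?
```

Input: (8, 432, 179) -> Output: (8, 448, 90)

Answer: (8, 448, 90)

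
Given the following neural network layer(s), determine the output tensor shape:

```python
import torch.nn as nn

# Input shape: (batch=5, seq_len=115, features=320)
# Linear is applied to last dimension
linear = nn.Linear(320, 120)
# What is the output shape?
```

Input: (5, 115, 320) -> Output: (5, 115, 120)

Answer: (5, 115, 120)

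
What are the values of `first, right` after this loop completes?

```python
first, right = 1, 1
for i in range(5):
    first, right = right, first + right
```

Fibonacci: after 5 iterations
`first, right` takes the values: (1, 1) → (1, 2) → (2, 3) → (3, 5) → (5, 8) → (8, 13)

Answer: 8, 13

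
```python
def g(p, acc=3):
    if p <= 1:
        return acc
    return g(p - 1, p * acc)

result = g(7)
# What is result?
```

Accumulator trace (n, acc): (7, 3) -> (6, 21) -> (5, 126) -> (4, 630) -> (3, 2520) -> (2, 7560) -> (1, 15120) -> return 15120

Answer: 15120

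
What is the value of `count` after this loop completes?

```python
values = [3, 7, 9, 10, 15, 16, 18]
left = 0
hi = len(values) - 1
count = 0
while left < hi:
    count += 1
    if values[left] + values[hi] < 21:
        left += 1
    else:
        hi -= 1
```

Steps to find pair summing to 21
`count` takes the values: 0 → 1 → 2 → 3 → 4 → 5 → 6

Answer: 6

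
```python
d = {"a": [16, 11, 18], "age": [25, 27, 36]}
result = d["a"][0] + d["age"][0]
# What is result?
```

Trace:
`d = {"a": [16, 11, 18], "age": [25, 27, 36]}` → d = {'a': [16, 11, 18], 'age': [25, 27, 36]}
`result = d["a"][0] + d["age"][0]` → result = 41
So result = 41

Answer: 41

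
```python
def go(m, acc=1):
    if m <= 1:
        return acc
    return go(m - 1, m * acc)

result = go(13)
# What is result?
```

Accumulator trace (n, acc): (13, 1) -> (12, 13) -> (11, 156) -> (10, 1716) -> (9, 17160) -> (8, 154440) -> (7, 1235520) -> (6, 8648640) -> (5, 51891840) -> (4, 259459200) -> (3, 1037836800) -> (2, 3113510400) -> (1, 6227020800) -> return 6227020800

Answer: 6227020800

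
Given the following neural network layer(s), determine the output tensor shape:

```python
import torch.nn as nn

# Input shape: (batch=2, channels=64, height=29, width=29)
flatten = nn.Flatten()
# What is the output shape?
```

Input: (2, 64, 29, 29) -> Output: (2, 53824)

Answer: (2, 53824)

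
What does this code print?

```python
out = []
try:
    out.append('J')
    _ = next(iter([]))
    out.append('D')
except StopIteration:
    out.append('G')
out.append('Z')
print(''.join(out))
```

Execution trace: 'J' (try body) → 'G' (except StopIteration) → 'Z' (after the try/except). Output: JGZ

Answer: JGZ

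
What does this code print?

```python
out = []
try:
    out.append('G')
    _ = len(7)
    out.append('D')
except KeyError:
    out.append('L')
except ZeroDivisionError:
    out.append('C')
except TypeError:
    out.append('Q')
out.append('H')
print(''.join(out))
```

Execution trace: 'G' (try body) → 'Q' (except TypeError) → 'H' (after the try/except). Output: GQH

Answer: GQH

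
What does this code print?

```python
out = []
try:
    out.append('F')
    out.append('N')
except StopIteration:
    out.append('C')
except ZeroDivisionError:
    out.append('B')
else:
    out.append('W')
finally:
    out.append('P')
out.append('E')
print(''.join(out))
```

Execution trace: 'F' (try body) → 'N' (try body, no exception) → 'W' (else) → 'P' (finally) → 'E' (after the try/except). Output: FNWPE

Answer: FNWPE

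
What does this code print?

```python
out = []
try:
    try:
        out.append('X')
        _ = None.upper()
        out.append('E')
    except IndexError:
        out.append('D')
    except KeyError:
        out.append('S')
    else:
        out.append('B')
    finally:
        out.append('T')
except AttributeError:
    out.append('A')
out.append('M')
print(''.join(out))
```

Execution trace: 'X' (try body) → 'T' (finally) → 'A' (outer except AttributeError) → 'M' (after the try/except). Output: XTAM

Answer: XTAM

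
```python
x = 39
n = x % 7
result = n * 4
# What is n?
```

Trace:
`x = 39` → x = 39
`n = x % 7` → n = 4
`result = n * 4` → result = 16
So n = 4

Answer: 4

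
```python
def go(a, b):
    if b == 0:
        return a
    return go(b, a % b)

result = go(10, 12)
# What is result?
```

go(10, 12) -> go(12, 10) -> go(10, 2) -> go(2, 0) -> 2

Answer: 2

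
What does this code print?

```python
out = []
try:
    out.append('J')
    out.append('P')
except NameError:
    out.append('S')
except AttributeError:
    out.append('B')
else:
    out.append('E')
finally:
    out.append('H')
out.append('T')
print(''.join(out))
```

Execution trace: 'J' (try body) → 'P' (try body, no exception) → 'E' (else) → 'H' (finally) → 'T' (after the try/except). Output: JPEHT

Answer: JPEHT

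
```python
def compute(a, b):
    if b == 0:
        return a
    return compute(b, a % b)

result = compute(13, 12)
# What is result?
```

compute(13, 12) -> compute(12, 1) -> compute(1, 0) -> 1

Answer: 1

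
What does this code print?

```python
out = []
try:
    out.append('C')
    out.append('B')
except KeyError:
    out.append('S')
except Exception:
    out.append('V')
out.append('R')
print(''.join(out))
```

Execution trace: 'C' (try body) → 'B' (try body, no exception) → 'R' (after the try/except). Output: CBR

Answer: CBR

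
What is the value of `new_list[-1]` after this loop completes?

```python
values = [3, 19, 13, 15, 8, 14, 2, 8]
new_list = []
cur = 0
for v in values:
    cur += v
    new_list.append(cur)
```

Cumulative sum ends at 82
`new_list` takes the values: [] → [3] → [3, 22] → [3, 22, 35] → [3, 22, 35, 50] → [3, 22, 35, 50, 58] → [3, 22, 35, 50, 58, 72] → [3, 22, 35, 50, 58, 72, 74] → [3, 22, 35, 50, 58, 72, 74, 82]
So `new_list[-1]` = 82

Answer: 82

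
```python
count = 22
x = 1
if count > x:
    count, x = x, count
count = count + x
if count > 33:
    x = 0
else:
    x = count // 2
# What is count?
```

Trace:
`count = 22` → count = 22
`x = 1` → x = 1
`if count > x: ...` → count > x is True → count = 1; x = 22
`count = count + x` → count = 23
`if count > 33: ...` → count > 33 is False, take else branch → x = 11
So count = 23

Answer: 23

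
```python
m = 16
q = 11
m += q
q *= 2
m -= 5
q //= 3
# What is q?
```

Trace:
`m = 16` → m = 16
`q = 11` → q = 11
`m += q` → m = 27
`q *= 2` → q = 22
`m -= 5` → m = 22
`q //= 3` → q = 7
So q = 7

Answer: 7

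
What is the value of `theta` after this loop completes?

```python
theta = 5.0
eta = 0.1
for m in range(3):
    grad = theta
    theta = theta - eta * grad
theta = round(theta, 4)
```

Gradient descent: w = 5.0 * (1 - 0.1)^3
`theta` takes the values: 5.0 → 4.5 → 4.05 → 3.645

Answer: 3.645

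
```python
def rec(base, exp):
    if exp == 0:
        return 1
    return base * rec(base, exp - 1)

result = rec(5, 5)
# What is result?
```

rec(5, 5) = 5 * 5 * 5 * 5 * 5 = 3125

Answer: 3125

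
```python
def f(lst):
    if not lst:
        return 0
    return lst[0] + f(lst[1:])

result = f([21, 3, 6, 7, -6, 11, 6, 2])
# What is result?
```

21 + 3 + 6 + 7 + (-6) + 11 + 6 + 2 + 0 = 50

Answer: 50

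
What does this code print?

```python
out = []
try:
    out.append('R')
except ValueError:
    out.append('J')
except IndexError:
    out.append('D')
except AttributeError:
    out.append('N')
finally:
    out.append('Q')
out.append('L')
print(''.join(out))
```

Execution trace: 'R' (try body, no exception) → 'Q' (finally) → 'L' (after the try/except). Output: RQL

Answer: RQL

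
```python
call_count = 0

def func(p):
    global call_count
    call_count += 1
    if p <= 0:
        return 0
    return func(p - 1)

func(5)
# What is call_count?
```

Linear recursion stepping by 1: 6 calls from p=5 down to ≤0.

Answer: 6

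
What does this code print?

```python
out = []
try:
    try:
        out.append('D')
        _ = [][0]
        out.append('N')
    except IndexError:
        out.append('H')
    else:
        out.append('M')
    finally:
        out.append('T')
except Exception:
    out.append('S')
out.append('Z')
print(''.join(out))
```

Execution trace: 'D' (inner try body) → 'H' (inner except IndexError) → 'T' (inner finally) → 'Z' (after the try/except). Output: DHTZ

Answer: DHTZ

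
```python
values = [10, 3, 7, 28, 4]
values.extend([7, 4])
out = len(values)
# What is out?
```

Trace:
`values = [10, 3, 7, 28, 4]` → values = [10, 3, 7, 28, 4]
`values.extend([7, 4])` → values = [10, 3, 7, 28, 4, 7, 4]
`out = len(values)` → out = 7
So out = 7

Answer: 7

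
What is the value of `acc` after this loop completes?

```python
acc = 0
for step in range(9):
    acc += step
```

Sum of 0 to 8 = 36
`acc` takes the values: 0 → 1 → 3 → 6 → 10 → 15 → 21 → 28 → 36

Answer: 36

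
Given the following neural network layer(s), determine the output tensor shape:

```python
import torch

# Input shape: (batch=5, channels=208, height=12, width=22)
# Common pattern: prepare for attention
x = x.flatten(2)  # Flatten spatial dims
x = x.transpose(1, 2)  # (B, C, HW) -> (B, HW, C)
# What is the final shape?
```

Input: (5, 208, 12, 22) -> after flatten(2): (5, 208, 264) -> Output: (5, 264, 208)

Answer: (5, 264, 208)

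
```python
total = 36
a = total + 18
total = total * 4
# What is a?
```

Trace:
`total = 36` → total = 36
`a = total + 18` → a = 54
`total = total * 4` → total = 144
So a = 54

Answer: 54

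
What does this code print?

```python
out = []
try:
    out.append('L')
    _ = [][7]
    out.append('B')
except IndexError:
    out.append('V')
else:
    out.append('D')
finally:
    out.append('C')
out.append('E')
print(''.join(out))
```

Execution trace: 'L' (try body) → 'V' (except IndexError) → 'C' (finally) → 'E' (after the try/except). Output: LVCE

Answer: LVCE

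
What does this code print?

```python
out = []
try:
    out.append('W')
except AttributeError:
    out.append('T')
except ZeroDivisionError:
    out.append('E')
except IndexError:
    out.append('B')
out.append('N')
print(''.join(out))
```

Execution trace: 'W' (try body, no exception) → 'N' (after the try/except). Output: WN

Answer: WN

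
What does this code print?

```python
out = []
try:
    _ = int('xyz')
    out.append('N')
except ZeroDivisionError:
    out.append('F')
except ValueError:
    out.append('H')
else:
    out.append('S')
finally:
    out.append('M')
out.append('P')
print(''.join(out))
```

Execution trace: 'H' (except ValueError) → 'M' (finally) → 'P' (after the try/except). Output: HMP

Answer: HMP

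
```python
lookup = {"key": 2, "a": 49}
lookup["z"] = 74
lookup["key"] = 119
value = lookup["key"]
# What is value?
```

Trace:
`lookup = {"key": 2, "a": 49}` → lookup = {'key': 2, 'a': 49}
`lookup["z"] = 74` → lookup = {'key': 2, 'a': 49, 'z': 74}
`lookup["key"] = 119` → lookup = {'key': 119, 'a': 49, 'z': 74}
`value = lookup["key"]` → value = 119
So value = 119

Answer: 119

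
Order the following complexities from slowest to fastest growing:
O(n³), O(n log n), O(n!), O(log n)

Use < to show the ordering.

Ordered by growth rate: O(log n) < O(n log n) < O(n³) < O(n!)

Answer: O(log n) < O(n log n) < O(n³) < O(n!)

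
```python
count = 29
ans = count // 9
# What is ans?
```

Trace:
`count = 29` → count = 29
`ans = count // 9` → ans = 3
So ans = 3

Answer: 3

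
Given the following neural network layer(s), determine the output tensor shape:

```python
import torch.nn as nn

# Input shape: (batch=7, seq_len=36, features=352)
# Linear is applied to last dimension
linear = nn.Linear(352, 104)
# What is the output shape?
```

Input: (7, 36, 352) -> Output: (7, 36, 104)

Answer: (7, 36, 104)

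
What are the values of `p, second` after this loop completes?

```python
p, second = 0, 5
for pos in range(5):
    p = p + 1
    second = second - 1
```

p goes 0→5, second goes 5→0
`p, second` takes the values: (0, 5) → (1, 5) → (1, 4) → (2, 4) → (2, 3) → (3, 3) → (3, 2) → (4, 2) → (4, 1) → (5, 1) → (5, 0)

Answer: 5, 0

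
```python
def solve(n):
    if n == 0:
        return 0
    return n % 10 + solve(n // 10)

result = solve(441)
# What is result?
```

Sum of digits of 441: 1 + 4 + 4 = 9

Answer: 9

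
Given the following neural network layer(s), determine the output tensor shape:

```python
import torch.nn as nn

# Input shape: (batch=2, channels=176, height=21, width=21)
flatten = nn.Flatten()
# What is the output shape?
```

Input: (2, 176, 21, 21) -> Output: (2, 77616)

Answer: (2, 77616)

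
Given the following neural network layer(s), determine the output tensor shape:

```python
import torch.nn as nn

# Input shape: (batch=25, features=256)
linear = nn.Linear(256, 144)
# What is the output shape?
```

Input: (25, 256) -> Output: (25, 144)

Answer: (25, 144)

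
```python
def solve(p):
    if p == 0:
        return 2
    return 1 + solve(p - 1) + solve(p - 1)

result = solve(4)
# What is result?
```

solve(p) = 1 + 2·solve(p-1), solve(0)=2. Closed form: (2+1)·2^4 - 1 = 47.

Answer: 47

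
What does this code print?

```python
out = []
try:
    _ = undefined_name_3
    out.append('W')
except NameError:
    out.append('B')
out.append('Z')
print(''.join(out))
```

Execution trace: 'B' (except NameError) → 'Z' (after the try/except). Output: BZ

Answer: BZ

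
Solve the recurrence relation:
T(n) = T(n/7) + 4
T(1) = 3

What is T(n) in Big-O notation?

Each step divides n by 7 and adds 4. After log_7(n) steps we reach T(1)=3. So T(n) = 4·log_7(n) + 3 = O(log n).

Answer: O(log n)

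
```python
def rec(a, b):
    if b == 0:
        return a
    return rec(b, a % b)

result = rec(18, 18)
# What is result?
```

rec(18, 18) -> rec(18, 0) -> 18

Answer: 18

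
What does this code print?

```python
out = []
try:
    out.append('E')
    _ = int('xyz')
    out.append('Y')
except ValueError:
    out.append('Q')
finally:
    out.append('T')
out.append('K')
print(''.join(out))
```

Execution trace: 'E' (try body) → 'Q' (except ValueError) → 'T' (finally) → 'K' (after the try/except). Output: EQTK

Answer: EQTK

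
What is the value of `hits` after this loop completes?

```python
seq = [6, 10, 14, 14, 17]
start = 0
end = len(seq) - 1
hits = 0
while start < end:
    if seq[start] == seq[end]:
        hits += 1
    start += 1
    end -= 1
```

Count matching pairs from ends
`hits` takes the values: 0

Answer: 0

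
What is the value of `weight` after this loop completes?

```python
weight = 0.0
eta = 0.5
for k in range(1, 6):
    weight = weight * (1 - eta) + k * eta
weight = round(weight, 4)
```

Moving average with lr=0.5
`weight` takes the values: 0.0 → 0.5 → 1.25 → 2.125 → 3.0625 → 4.03125 → 4.0312

Answer: 4.0312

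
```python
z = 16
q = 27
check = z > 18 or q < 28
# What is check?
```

Trace:
`z = 16` → z = 16
`q = 27` → q = 27
`check = z > 18 or q < 28` → check = True
So check = True

Answer: True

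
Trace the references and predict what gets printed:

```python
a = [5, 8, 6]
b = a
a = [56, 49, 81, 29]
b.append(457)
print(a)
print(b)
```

Key concept: rebinding vs mutation: a is rebound to a new list, b still points at the original.
Step by step:
`a = [5, 8, 6]` → a = [5, 8, 6]
`b = a` → b = [5, 8, 6] (same object as a)
`a = [56, 49, 81, 29]` → a = [56, 49, 81, 29]
`b.append(457)` → b = [5, 8, 6, 457]
`print(a)` → prints [56, 49, 81, 29]
`print(b)` → prints [5, 8, 6, 457]

Answer:
[56, 49, 81, 29]
[5, 8, 6, 457]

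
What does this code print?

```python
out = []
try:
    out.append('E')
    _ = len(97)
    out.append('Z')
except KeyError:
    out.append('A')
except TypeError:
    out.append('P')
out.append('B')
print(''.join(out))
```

Execution trace: 'E' (try body) → 'P' (except TypeError) → 'B' (after the try/except). Output: EPB

Answer: EPB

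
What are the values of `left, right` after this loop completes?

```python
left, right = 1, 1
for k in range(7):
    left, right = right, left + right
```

Fibonacci: after 7 iterations
`left, right` takes the values: (1, 1) → (1, 2) → (2, 3) → (3, 5) → (5, 8) → (8, 13) → (13, 21) → (21, 34)

Answer: 21, 34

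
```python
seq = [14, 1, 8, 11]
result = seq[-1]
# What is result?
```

Trace:
`seq = [14, 1, 8, 11]` → seq = [14, 1, 8, 11]
`result = seq[-1]` → result = 11
So result = 11

Answer: 11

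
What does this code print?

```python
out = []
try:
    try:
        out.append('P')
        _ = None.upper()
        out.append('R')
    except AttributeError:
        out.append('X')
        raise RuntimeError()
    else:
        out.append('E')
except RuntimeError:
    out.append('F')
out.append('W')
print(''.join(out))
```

Execution trace: 'P' (inner try body) → 'X' (inner except AttributeError) → 'F' (outer except RuntimeError) → 'W' (after the try/except). Output: PXFW

Answer: PXFW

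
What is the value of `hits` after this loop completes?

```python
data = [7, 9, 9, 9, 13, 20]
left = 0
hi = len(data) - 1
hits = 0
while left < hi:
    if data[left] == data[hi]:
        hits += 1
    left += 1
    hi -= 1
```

Count matching pairs from ends
`hits` takes the values: 0 → 1

Answer: 1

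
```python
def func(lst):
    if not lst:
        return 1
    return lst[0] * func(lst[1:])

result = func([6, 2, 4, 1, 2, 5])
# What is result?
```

Product over [6, 2, 4, 1, 2, 5] = 6 * 2 * 4 * 1 * 2 * 5 = 480

Answer: 480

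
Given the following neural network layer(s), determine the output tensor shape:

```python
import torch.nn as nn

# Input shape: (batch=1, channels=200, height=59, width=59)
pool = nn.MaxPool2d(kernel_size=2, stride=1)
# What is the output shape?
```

Input: (1, 200, 59, 59) -> Output: (1, 200, 58, 58)

Answer: (1, 200, 58, 58)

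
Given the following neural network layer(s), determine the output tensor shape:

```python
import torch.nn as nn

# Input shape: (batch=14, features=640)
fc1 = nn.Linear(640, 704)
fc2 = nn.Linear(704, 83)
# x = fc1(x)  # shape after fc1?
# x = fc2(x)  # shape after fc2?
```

Input: (14, 640) -> after fc1: (14, 704) -> Output: (14, 83)

Answer: (14, 83)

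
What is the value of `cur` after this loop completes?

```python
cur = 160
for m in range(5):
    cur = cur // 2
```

Halve 5 times: 160 // 2^5 = 5
`cur` takes the values: 160 → 80 → 40 → 20 → 10 → 5

Answer: 5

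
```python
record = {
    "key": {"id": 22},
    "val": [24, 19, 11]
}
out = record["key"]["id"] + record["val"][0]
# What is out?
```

Trace:
`record = { ...` → record = {'key': {'id': 22}, 'val': [24, 19, 11]}
`out = record["key"]["id"] + record["val"][0]` → out = 46
So out = 46

Answer: 46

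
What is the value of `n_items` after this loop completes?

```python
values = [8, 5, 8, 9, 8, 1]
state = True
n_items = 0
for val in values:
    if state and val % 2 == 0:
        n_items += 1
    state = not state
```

Count even values at even positions
`n_items` takes the values: 0 → 1 → 2 → 3

Answer: 3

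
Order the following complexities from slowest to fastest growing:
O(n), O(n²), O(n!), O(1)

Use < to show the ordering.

Ordered by growth rate: O(1) < O(n) < O(n²) < O(n!)

Answer: O(1) < O(n) < O(n²) < O(n!)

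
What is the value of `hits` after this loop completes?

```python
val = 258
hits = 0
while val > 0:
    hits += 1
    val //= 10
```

Count digits by repeated division by 10
`hits` takes the values: 0 → 1 → 2 → 3

Answer: 3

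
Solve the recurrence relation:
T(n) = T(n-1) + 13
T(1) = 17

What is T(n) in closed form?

Unrolling: T(n) = T(1) + 13·(n-1) = 17 + 13(n-1) = 13n + 4.

Answer: T(n) = 13n + 4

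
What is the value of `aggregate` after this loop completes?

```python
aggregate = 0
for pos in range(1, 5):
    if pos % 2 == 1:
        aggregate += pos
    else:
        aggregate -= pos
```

Add odd, subtract even
`aggregate` takes the values: 0 → 1 → -1 → 2 → -2

Answer: -2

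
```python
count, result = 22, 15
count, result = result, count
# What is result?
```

Trace:
`count, result = 22, 15` → count = 22; result = 15
`count, result = result, count` → count = 15; result = 22
So result = 22

Answer: 22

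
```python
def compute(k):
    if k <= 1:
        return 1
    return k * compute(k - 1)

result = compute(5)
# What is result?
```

compute(5) = 5 * 4 * 3 * 2 * 1 = 120

Answer: 120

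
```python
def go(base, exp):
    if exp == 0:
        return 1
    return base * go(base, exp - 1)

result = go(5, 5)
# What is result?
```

go(5, 5) = 5 * 5 * 5 * 5 * 5 = 3125

Answer: 3125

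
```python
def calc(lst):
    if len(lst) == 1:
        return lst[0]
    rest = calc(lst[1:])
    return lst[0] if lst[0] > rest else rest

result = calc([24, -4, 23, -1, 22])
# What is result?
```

Recursive max over [24, -4, 23, -1, 22] = 24

Answer: 24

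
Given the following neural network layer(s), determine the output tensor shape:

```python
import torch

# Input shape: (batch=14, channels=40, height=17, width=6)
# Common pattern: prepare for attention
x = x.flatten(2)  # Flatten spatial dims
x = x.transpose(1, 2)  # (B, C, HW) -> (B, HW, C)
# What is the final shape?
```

Input: (14, 40, 17, 6) -> after flatten(2): (14, 40, 102) -> Output: (14, 102, 40)

Answer: (14, 102, 40)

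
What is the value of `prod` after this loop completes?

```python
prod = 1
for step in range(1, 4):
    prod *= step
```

3! = 6
`prod` takes the values: 1 → 2 → 6

Answer: 6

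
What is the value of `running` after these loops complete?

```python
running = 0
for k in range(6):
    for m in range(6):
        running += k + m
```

Sum of all k+m for k,m in 6x6
`running` takes the values: 0 → 1 → 3 → 6 → 10 → 15 → 16 → 18 → 21 → 25 → 30 → 36 → 38 → 41 → 45 → 50 → 56 → 63 → 66 → 70 → 75 → 81 → 88 → 96 → 100 → 105 → 111 → 118 → 126 → 135 → 140 → 146 → 153 → 161 → 170 → 180

Answer: 180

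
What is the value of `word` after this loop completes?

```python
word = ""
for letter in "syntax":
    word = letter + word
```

Reverse 'syntax'
`word` takes the values: "" → "s" → "ys" → "nys" → "tnys" → "atnys" → "xatnys"

Answer: "xatnys"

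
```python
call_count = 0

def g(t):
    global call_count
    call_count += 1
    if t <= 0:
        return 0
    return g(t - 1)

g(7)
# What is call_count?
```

Linear recursion stepping by 1: 8 calls from t=7 down to ≤0.

Answer: 8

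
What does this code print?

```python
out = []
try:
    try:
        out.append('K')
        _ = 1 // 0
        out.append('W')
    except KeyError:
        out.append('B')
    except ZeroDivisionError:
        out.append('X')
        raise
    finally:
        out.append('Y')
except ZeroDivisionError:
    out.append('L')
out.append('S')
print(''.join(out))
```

Execution trace: 'K' (inner try body) → 'X' (inner except ZeroDivisionError) → 'Y' (inner finally) → 'L' (outer except ZeroDivisionError) → 'S' (after the try/except). Output: KXYLS

Answer: KXYLS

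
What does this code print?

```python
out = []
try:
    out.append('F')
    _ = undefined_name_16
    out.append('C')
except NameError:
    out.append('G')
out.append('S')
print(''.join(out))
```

Execution trace: 'F' (try body) → 'G' (except NameError) → 'S' (after the try/except). Output: FGS

Answer: FGS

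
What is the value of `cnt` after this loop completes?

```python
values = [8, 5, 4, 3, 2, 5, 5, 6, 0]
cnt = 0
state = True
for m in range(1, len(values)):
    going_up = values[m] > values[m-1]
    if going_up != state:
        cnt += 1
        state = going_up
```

Count direction changes in [8, 5, 4, 3, 2, 5, 5, 6, 0]
`cnt` takes the values: 0 → 1 → 2 → 3 → 4 → 5

Answer: 5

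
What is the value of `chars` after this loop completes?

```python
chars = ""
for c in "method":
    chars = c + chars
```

Reverse 'method'
`chars` takes the values: "" → "m" → "em" → "tem" → "htem" → "ohtem" → "dohtem"

Answer: "dohtem"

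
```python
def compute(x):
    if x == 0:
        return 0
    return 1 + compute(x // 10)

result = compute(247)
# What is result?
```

Count of digits of 247: 3

Answer: 3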